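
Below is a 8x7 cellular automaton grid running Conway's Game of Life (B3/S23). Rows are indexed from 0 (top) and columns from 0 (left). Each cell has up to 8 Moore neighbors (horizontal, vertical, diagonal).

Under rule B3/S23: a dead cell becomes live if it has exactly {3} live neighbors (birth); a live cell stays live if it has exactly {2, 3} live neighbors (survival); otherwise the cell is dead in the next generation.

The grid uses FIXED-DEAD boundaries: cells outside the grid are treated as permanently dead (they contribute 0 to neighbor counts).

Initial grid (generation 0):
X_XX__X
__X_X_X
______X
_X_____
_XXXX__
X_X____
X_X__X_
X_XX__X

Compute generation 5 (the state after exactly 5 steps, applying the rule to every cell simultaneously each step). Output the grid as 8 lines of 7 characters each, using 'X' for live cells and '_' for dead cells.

Simulating step by step:
Generation 0 (given above): 22 live cells
Generation 1: 18 live cells
_XXX_X_
_XX___X
_____X_
_X_X___
X__X___
X___X__
X_X____
__XX___
Generation 2: 21 live cells
_X_X___
_X_XXXX
_X_____
__X_X__
XXXXX__
X__X___
__X____
_XXX___
Generation 3: 17 live cells
___X_X_
XX_XXX_
_X_____
X___X__
X___X__
X___X__
_______
_XXX___
Generation 4: 22 live cells
__XX_X_
XX_X_X_
_XXX_X_
XX_____
XX_XXX_
_______
_XXX___
__X____
Generation 5: 19 live cells
(generation 5 grid is the final answer)

Answer: _XXX___
X____XX
___X___
_____X_
XXX_X__
X______
_XXX___
_XXX___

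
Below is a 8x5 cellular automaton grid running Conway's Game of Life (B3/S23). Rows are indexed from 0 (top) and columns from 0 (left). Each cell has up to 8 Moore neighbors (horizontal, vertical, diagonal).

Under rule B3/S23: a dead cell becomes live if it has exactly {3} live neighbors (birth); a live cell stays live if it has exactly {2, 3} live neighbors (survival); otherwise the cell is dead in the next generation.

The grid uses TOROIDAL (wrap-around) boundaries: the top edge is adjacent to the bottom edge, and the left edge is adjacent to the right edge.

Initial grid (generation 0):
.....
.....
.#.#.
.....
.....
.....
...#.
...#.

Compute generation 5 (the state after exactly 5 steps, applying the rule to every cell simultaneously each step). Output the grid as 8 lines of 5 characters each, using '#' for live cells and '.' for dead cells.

Answer: .....
.....
.....
.....
.....
.....
.....
.....

Derivation:
Simulating step by step:
Generation 0 (given above): 4 live cells
Generation 1: 0 live cells
.....
.....
.....
.....
.....
.....
.....
.....
Generation 2: 0 live cells
.....
.....
.....
.....
.....
.....
.....
.....
Generation 3: 0 live cells
.....
.....
.....
.....
.....
.....
.....
.....
Generation 4: 0 live cells
.....
.....
.....
.....
.....
.....
.....
.....
Generation 5: 0 live cells
(generation 5 grid is the final answer)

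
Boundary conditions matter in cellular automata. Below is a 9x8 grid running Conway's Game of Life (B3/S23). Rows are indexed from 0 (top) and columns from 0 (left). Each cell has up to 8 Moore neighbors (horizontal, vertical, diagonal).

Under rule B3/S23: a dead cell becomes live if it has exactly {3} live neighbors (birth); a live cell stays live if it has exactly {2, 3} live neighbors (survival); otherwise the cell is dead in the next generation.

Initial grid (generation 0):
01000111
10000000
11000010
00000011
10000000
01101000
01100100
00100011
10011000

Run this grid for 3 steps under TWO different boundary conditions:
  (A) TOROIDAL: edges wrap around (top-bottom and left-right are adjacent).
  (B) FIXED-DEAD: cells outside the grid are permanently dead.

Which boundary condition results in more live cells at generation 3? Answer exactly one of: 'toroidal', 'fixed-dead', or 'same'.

Answer: toroidal

Derivation:
Under TOROIDAL boundary, generation 3:
10000000
01100000
11100111
01000100
00000011
01000001
00110000
01000000
00000000
Population = 18

Under FIXED-DEAD boundary, generation 3:
00000010
00000100
01000101
00000010
01100000
01100000
01000100
00000010
00010100
Population = 15

Comparison: toroidal=18, fixed-dead=15 -> toroidal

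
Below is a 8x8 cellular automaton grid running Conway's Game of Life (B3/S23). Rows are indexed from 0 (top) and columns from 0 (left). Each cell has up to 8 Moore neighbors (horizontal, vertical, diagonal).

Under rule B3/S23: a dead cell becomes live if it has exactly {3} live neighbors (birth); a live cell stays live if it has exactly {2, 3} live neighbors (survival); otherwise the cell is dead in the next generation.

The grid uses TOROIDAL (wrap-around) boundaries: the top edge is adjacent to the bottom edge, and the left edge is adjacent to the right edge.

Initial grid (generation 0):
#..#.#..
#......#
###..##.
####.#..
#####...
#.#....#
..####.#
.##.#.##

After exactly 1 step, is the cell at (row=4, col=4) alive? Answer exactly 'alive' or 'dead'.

Simulating step by step:
Generation 0 (given above): 33 live cells
Generation 1: 21 live cells
..####..
..#.##..
...####.
.....##.
....#...
.....###
....##..
.#.....#

Cell (4,4) at generation 1: 1 -> alive

Answer: alive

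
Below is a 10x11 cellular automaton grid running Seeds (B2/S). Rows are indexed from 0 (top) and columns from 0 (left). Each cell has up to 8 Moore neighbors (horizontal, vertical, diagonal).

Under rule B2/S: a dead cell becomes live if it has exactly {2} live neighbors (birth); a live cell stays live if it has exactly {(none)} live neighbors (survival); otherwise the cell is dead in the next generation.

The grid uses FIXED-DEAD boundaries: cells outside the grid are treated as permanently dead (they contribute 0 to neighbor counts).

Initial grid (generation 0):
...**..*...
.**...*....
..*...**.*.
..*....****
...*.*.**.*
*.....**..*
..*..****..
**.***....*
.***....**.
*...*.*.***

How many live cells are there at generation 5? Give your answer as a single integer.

Simulating step by step:
Generation 0 (given above): 46 live cells
Generation 1: 17 live cells
.*...**....
....*......
.....*.....
.*..**.....
.**.*......
.***.......
..........*
...........
......*....
.....*.....
Generation 2: 11 live cells
....*......
...........
...*..*....
*.....*....
...........
*...*......
.*.*.......
...........
.....*.....
......*....
Generation 3: 20 live cells
...........
...***.....
.....*.*...
.....*.*...
**...*.....
.***.......
*.*.*......
..*.*......
......*....
.....*.....
Generation 4: 13 live cells
...*.*.....
...........
...*....*..
**......*..
...*.......
.....*.....
.....*.....
...........
...**......
......*....
Generation 5: 25 live cells
....*......
..**.......
***....*.*.
...**..*.*.
***.*......
......*....
....*.*....
...*.*.....
.....*.....
...***.....
Population at generation 5: 25

Answer: 25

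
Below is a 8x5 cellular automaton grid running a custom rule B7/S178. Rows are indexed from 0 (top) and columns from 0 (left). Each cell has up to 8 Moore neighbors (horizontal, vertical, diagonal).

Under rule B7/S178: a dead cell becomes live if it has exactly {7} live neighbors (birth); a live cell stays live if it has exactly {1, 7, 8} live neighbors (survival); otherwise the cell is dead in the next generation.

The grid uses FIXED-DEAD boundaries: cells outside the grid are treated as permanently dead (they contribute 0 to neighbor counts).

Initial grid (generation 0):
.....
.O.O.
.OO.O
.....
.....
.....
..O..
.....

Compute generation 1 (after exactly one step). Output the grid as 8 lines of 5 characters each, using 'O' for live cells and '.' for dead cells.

Answer: .....
.....
....O
.....
.....
.....
.....
.....

Derivation:
Simulating step by step:
Generation 0 (given above): 6 live cells
Generation 1: 1 live cells
(generation 1 grid is the final answer)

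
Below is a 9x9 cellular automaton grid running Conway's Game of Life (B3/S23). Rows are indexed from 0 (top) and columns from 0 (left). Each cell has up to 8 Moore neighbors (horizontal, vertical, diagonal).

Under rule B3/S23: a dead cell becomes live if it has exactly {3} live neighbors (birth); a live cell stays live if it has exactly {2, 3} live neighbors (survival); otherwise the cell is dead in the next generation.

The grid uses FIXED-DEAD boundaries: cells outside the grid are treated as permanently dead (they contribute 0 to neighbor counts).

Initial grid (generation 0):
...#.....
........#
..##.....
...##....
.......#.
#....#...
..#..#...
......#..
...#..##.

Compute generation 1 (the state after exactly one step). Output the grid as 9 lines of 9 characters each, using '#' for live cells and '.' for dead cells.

Answer: .........
..##.....
..###....
..###....
....#....
......#..
.....##..
.....###.
......##.

Derivation:
Simulating step by step:
Generation 0 (given above): 15 live cells
Generation 1: 17 live cells
(generation 1 grid is the final answer)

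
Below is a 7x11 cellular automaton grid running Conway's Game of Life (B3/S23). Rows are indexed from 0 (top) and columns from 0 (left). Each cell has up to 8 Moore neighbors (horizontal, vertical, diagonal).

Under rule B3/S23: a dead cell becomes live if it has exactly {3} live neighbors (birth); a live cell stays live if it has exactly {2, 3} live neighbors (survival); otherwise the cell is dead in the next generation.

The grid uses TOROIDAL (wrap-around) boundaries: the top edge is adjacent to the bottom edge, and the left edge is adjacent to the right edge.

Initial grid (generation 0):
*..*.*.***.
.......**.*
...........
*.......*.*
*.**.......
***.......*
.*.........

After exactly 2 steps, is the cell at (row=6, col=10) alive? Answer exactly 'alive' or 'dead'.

Simulating step by step:
Generation 0 (given above): 20 live cells
Generation 1: 22 live cells
*.....**.**
......**..*
*......**.*
**........*
..**.....*.
...*......*
........**.
Generation 2: 20 live cells
*.....*....
...........
.*....***..
.**.....*..
.***.....*.
..**....*.*
*......**..

Cell (6,10) at generation 2: 0 -> dead

Answer: dead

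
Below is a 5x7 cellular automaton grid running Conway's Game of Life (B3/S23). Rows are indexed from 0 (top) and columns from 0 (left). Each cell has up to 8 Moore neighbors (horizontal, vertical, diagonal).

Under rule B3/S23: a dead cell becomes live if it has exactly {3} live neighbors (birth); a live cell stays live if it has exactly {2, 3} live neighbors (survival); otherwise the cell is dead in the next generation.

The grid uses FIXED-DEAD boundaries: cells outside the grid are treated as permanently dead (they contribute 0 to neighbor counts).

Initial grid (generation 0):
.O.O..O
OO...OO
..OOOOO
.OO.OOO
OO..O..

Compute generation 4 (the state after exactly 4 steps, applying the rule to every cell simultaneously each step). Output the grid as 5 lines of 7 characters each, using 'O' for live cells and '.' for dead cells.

Simulating step by step:
Generation 0 (given above): 20 live cells
Generation 1: 15 live cells
OOO..OO
OO.....
O......
O.....O
OOOOO..
Generation 2: 11 live cells
O.O....
..O....
O......
O.OO...
OOOO...
Generation 3: 7 live cells
.O.....
.......
..OO...
O..O...
O..O...
Generation 4: 6 live cells
(generation 4 grid is the final answer)

Answer: .......
..O....
..OO...
.O.OO..
.......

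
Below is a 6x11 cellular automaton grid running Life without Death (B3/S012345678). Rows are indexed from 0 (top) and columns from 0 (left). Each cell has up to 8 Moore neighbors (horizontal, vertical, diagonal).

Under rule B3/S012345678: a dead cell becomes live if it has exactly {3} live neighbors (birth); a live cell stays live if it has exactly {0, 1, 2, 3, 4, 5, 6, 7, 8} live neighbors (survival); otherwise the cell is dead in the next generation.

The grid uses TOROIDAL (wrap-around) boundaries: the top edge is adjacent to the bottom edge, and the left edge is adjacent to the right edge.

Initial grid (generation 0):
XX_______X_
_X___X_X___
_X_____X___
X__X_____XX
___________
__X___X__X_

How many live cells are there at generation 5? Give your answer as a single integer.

Simulating step by step:
Generation 0 (given above): 15 live cells
Generation 1: 29 live cells
XXX___X_XXX
_XX__XXXX__
_XX___XXX_X
X__X_____XX
_________X_
_XX___X__XX
Generation 2: 40 live cells
XXXX__X_XXX
_XXX_XXXX__
_XXX_XXXX_X
XXXX___X_XX
_XX_____XX_
_XX___XX_XX
Generation 3: 43 live cells
XXXXX_X_XXX
_XXX_XXXX__
_XXX_XXXX_X
XXXXX__X_XX
_XX___X_XX_
_XX___XX_XX
Generation 4: 44 live cells
XXXXX_X_XXX
_XXX_XXXX__
_XXX_XXXX_X
XXXXX__X_XX
_XX__XX_XX_
_XX___XX_XX
Generation 5: 46 live cells
XXXXX_X_XXX
_XXX_XXXX__
_XXX_XXXX_X
XXXXX__X_XX
_XX_XXX_XX_
_XX_X_XX_XX
Population at generation 5: 46

Answer: 46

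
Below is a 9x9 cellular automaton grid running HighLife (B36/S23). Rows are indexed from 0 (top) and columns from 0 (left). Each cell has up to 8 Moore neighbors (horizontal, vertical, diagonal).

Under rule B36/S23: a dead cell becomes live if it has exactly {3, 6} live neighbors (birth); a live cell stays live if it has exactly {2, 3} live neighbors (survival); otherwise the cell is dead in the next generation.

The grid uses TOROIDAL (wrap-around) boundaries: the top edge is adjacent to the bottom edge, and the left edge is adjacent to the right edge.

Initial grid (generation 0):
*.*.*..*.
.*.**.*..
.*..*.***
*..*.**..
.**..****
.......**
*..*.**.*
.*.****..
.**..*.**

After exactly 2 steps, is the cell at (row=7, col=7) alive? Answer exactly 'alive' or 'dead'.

Simulating step by step:
Generation 0 (given above): 40 live cells
Generation 1: 26 live cells
*...*..*.
.*..*.*..
.*...*..*
...*.....
.**.**...
.**.*.*..
*.**....*
.*.*.....
.......**
Generation 2: 30 live cells
*....***.
.*..*.***
*.*.**...
**.*.*...
.*..**...
...**....
*...*....
.*.*...*.
*......**

Cell (7,7) at generation 2: 1 -> alive

Answer: alive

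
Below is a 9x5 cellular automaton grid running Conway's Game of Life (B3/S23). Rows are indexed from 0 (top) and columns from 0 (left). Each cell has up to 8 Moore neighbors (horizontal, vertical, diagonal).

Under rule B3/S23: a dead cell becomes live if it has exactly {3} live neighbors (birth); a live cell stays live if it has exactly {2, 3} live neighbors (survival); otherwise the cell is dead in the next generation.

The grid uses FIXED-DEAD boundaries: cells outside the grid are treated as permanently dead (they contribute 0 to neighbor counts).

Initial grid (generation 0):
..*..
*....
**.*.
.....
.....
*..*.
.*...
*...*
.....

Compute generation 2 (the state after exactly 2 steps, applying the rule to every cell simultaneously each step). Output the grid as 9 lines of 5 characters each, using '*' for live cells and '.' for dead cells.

Answer: .....
*....
**...
.....
.....
.....
.....
.....
.....

Derivation:
Simulating step by step:
Generation 0 (given above): 10 live cells
Generation 1: 6 live cells
.....
*.*..
**...
.....
.....
.....
**...
.....
.....
Generation 2: 3 live cells
(generation 2 grid is the final answer)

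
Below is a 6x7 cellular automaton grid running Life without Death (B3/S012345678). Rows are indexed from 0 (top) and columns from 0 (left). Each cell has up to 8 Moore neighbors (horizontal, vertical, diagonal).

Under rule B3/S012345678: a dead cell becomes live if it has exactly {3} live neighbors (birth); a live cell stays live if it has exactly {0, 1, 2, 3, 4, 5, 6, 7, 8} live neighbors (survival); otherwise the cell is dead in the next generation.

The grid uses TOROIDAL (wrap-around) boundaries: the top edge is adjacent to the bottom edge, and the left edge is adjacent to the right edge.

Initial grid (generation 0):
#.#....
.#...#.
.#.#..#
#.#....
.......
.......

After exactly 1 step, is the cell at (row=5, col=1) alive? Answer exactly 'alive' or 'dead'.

Simulating step by step:
Generation 0 (given above): 9 live cells
Generation 1: 12 live cells
###....
.#...##
.#.#..#
###....
.......
.......

Cell (5,1) at generation 1: 0 -> dead

Answer: dead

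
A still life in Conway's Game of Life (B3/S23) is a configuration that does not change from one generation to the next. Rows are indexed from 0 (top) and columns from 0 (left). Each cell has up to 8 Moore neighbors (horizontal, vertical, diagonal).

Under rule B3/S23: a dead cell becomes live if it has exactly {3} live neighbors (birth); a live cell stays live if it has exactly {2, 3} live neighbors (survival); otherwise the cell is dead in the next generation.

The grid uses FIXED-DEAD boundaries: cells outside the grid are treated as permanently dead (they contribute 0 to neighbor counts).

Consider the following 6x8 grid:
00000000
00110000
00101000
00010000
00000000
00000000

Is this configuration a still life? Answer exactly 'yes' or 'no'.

Compute generation 1 and compare to generation 0 (given above):
Generation 1:
00000000
00110000
00101000
00010000
00000000
00000000
The grids are IDENTICAL -> still life.

Answer: yes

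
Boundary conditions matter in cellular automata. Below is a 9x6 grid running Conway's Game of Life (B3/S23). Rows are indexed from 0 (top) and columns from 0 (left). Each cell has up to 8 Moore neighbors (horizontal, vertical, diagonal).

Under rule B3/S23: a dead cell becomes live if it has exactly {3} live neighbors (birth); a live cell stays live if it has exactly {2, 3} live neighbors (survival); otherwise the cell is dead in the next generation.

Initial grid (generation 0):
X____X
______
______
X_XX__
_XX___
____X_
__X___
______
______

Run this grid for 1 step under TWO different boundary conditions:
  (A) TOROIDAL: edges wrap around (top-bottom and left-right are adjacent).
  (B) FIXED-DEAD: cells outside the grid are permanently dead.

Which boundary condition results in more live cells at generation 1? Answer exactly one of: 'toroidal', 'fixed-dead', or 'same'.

Answer: same

Derivation:
Under TOROIDAL boundary, generation 1:
______
______
______
__XX__
_XX___
_XXX__
______
______
______
Population = 7

Under FIXED-DEAD boundary, generation 1:
______
______
______
__XX__
_XX___
_XXX__
______
______
______
Population = 7

Comparison: toroidal=7, fixed-dead=7 -> same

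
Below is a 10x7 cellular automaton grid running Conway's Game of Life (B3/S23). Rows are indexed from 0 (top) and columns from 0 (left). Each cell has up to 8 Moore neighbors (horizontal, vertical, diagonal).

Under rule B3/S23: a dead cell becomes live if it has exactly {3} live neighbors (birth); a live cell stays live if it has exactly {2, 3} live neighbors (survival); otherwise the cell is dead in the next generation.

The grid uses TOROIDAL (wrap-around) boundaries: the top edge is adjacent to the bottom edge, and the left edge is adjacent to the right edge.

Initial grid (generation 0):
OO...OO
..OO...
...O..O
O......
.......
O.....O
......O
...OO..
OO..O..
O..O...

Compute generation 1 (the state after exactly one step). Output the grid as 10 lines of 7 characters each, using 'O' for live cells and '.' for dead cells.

Simulating step by step:
Generation 0 (given above): 19 live cells
Generation 1: 30 live cells
(generation 1 grid is the final answer)

Answer: OO.OO.O
.OOOOO.
..OO...
.......
O.....O
O.....O
O....OO
O..OOO.
OOO.O..
..O.OO.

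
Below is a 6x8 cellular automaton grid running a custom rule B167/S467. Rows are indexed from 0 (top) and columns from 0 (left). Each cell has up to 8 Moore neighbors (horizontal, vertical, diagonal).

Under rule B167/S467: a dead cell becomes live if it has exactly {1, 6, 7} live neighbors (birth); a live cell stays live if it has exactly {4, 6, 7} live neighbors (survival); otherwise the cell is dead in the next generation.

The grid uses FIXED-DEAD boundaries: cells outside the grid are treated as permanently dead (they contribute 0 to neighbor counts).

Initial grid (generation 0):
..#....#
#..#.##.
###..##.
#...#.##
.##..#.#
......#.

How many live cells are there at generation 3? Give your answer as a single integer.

Answer: 15

Derivation:
Simulating step by step:
Generation 0 (given above): 20 live cells
Generation 1: 7 live cells
#.......
......#.
.#......
.#......
........
#..##...
Generation 2: 14 live cells
.#...###
..#..#.#
.....###
........
.....#..
.##..#..
Generation 3: 15 live cells
#..#..#.
#..#.#.#
.###..#.
........
#..#....
#..#....
Population at generation 3: 15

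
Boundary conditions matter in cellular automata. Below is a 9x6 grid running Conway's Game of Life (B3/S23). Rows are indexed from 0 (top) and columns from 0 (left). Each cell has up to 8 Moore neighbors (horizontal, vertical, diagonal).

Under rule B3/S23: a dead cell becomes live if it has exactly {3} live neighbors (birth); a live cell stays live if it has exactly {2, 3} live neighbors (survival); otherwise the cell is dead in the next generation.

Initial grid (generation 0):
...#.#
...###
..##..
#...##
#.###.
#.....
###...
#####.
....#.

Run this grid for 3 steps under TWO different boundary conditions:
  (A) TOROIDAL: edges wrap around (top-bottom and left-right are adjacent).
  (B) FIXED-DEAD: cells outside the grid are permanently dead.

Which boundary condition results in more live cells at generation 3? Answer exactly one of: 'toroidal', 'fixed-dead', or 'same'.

Under TOROIDAL boundary, generation 3:
.#.#..
.#....
.#....
..#...
##...#
.....#
....##
.#..#.
.#..#.
Population = 15

Under FIXED-DEAD boundary, generation 3:
......
......
....#.
.....#
...#.#
....##
......
......
......
Population = 6

Comparison: toroidal=15, fixed-dead=6 -> toroidal

Answer: toroidal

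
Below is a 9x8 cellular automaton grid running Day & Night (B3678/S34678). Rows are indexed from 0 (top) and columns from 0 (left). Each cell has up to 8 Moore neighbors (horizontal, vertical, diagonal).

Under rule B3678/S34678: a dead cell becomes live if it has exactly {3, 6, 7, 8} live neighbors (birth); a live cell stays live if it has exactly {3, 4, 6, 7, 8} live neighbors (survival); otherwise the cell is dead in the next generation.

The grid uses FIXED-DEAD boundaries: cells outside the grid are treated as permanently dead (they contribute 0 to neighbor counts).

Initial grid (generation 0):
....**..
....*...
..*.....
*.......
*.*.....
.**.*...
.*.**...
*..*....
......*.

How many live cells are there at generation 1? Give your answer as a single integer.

Simulating step by step:
Generation 0 (given above): 16 live cells
Generation 1: 12 live cells
........
...*.*..
........
........
...*....
***.....
**.**...
..*.*...
........
Population at generation 1: 12

Answer: 12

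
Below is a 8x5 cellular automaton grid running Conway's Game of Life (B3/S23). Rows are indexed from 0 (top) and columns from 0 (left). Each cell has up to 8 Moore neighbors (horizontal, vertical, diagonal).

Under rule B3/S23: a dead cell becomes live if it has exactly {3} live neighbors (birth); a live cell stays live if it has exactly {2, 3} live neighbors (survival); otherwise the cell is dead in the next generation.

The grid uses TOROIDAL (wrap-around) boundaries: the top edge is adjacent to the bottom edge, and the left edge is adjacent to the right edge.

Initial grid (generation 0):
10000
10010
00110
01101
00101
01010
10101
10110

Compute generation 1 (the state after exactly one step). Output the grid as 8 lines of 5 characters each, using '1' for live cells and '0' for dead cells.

Answer: 10110
01110
10000
11001
00001
01000
10000
10110

Derivation:
Simulating step by step:
Generation 0 (given above): 18 live cells
Generation 1: 16 live cells
(generation 1 grid is the final answer)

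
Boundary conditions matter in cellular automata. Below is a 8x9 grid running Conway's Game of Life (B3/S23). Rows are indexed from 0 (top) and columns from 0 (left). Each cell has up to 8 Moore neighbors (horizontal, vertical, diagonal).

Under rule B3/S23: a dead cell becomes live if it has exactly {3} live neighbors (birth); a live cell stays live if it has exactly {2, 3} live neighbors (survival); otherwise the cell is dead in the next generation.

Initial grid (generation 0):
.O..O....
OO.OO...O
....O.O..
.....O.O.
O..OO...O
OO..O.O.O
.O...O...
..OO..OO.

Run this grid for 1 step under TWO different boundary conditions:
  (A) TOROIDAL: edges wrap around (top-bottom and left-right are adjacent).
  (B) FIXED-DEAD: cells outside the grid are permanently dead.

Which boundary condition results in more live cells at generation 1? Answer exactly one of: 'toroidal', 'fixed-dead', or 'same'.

Under TOROIDAL boundary, generation 1:
.O..OO.OO
OOOOO....
O..OO.OOO
...O.OOOO
.O.OO.O..
.OOOO..OO
.O.OOO..O
.OOOOOO..
Population = 42

Under FIXED-DEAD boundary, generation 1:
OOOOO....
OOOOO....
...OO.OO.
...O.OOO.
OO.OO.O.O
OOOOO..O.
OO.OOO...
..O...O..
Population = 37

Comparison: toroidal=42, fixed-dead=37 -> toroidal

Answer: toroidal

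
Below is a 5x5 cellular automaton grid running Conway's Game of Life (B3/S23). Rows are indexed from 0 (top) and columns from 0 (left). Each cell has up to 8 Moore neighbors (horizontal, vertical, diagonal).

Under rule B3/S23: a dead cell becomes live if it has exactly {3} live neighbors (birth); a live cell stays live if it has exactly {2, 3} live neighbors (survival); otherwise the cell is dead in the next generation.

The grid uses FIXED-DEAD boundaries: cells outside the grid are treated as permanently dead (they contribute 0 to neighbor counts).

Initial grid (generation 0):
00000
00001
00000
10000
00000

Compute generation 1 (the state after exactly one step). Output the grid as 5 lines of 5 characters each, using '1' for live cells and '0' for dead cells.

Answer: 00000
00000
00000
00000
00000

Derivation:
Simulating step by step:
Generation 0 (given above): 2 live cells
Generation 1: 0 live cells
(generation 1 grid is the final answer)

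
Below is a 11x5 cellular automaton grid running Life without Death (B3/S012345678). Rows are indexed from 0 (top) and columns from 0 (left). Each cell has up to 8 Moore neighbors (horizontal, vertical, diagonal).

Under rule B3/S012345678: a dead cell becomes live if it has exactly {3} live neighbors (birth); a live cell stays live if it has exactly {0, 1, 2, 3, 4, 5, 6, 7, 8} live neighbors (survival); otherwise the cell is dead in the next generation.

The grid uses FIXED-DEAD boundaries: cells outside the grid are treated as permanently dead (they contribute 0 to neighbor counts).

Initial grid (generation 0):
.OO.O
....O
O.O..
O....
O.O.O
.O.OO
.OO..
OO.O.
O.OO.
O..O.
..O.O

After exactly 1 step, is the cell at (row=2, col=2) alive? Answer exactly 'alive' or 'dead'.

Answer: alive

Derivation:
Simulating step by step:
Generation 0 (given above): 25 live cells
Generation 1: 34 live cells
.OOOO
..O.O
OOO..
O..O.
O.O.O
OO.OO
.OO.O
OO.O.
O.OOO
O..OO
..OOO

Cell (2,2) at generation 1: 1 -> alive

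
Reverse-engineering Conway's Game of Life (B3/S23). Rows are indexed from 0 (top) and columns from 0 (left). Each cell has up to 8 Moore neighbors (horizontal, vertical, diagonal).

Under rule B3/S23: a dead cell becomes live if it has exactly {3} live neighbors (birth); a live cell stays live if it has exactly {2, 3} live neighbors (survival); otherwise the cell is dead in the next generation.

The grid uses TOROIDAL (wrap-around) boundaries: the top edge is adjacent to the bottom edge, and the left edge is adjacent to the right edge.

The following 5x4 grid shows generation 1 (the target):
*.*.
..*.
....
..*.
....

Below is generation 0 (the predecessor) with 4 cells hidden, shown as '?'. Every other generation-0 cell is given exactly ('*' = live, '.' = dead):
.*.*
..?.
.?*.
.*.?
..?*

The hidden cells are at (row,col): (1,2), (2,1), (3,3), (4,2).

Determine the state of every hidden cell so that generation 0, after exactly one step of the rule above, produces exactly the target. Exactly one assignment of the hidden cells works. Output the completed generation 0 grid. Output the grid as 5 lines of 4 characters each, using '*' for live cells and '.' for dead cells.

Answer: .*.*
....
..*.
.*..
...*

Derivation:
Hidden generation-0 cells (in order): (1,2), (2,1), (3,3), (4,2).
A hidden cell only influences target cells in its own 3x3 neighborhood. Try each of the 2^4 = 16 assignments, step the completed generation 0 forward once under B3/S23, and compare with the target:
  (1,2)=. (2,1)=. (3,3)=. (4,2)=. -> step reproduces the target at every cell -> ACCEPT
  (1,2)=. (2,1)=. (3,3)=. (4,2)=* -> step gives (0,2)='.' but target has '*' -> reject
  (1,2)=. (2,1)=. (3,3)=* (4,2)=. -> step gives (2,2)='*' but target has '.' -> reject
  (1,2)=. (2,1)=. (3,3)=* (4,2)=* -> step gives (0,2)='.' but target has '*' -> reject
  (1,2)=. (2,1)=* (3,3)=. (4,2)=. -> step gives (1,0)='*' but target has '.' -> reject
  (1,2)=. (2,1)=* (3,3)=. (4,2)=* -> step gives (0,2)='.' but target has '*' -> reject
  (1,2)=. (2,1)=* (3,3)=* (4,2)=. -> step gives (1,0)='*' but target has '.' -> reject
  (1,2)=. (2,1)=* (3,3)=* (4,2)=* -> step gives (0,2)='.' but target has '*' -> reject
  (1,2)=* (2,1)=. (3,3)=. (4,2)=. -> step gives (0,2)='.' but target has '*' -> reject
  (1,2)=* (2,1)=. (3,3)=. (4,2)=* -> step gives (0,1)='*' but target has '.' -> reject
  (1,2)=* (2,1)=. (3,3)=* (4,2)=. -> step gives (0,2)='.' but target has '*' -> reject
  (1,2)=* (2,1)=. (3,3)=* (4,2)=* -> step gives (0,1)='*' but target has '.' -> reject
  (1,2)=* (2,1)=* (3,3)=. (4,2)=. -> step gives (0,2)='.' but target has '*' -> reject
  (1,2)=* (2,1)=* (3,3)=. (4,2)=* -> step gives (0,1)='*' but target has '.' -> reject
  (1,2)=* (2,1)=* (3,3)=* (4,2)=. -> step gives (0,2)='.' but target has '*' -> reject
  (1,2)=* (2,1)=* (3,3)=* (4,2)=* -> step gives (0,1)='*' but target has '.' -> reject
Unique solution: (1,2)=dead, (2,1)=dead, (3,3)=dead, (4,2)=dead.
Check: live-neighbor counts of every cell in the completed generation 0:
3031
2232
1211
2132
4241
Applying B3/S23 to generation 0 with these counts gives:
*.*.
..*.
....
..*.
....
which matches the target exactly.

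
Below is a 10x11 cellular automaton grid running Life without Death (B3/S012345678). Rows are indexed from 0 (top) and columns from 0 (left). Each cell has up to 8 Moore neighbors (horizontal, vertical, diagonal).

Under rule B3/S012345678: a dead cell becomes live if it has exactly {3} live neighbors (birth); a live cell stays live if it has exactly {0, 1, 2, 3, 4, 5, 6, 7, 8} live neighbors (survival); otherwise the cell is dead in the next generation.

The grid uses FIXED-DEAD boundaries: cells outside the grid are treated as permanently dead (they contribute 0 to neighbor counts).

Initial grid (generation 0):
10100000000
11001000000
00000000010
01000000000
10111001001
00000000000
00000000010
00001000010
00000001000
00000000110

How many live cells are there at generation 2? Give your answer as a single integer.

Answer: 35

Derivation:
Simulating step by step:
Generation 0 (given above): 19 live cells
Generation 1: 27 live cells
10100000000
11001000000
11000000010
01110000000
11111001001
00010000000
00000000010
00001000110
00000001010
00000000110
Generation 2: 35 live cells
10100000000
11101000000
11010000010
01111000000
11111001001
01011000000
00000000110
00001000111
00000001011
00000000110
Population at generation 2: 35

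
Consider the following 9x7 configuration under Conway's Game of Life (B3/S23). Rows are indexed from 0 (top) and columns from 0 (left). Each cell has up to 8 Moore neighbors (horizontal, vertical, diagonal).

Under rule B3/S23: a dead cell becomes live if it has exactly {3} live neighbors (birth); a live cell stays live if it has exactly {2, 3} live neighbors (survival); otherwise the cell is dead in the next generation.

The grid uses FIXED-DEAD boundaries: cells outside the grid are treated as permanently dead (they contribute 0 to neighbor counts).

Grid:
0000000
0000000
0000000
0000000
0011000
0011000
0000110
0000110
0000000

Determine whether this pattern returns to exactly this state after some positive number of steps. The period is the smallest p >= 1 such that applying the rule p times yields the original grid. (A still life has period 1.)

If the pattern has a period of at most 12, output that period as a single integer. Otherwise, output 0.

Answer: 2

Derivation:
Simulating and comparing each generation to the original:
Gen 0 (original, given above): 8 live cells
Gen 1: 6 live cells, differs from original
Gen 2: 8 live cells, MATCHES original -> period = 2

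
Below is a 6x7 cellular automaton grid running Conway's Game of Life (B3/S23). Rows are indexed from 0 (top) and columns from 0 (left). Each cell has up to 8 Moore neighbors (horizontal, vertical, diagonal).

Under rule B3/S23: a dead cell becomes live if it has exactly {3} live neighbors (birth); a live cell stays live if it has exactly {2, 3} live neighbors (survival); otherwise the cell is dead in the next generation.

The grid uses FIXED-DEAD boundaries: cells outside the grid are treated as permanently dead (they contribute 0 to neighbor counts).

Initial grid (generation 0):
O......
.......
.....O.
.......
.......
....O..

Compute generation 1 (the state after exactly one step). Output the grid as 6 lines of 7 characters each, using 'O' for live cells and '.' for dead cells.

Answer: .......
.......
.......
.......
.......
.......

Derivation:
Simulating step by step:
Generation 0 (given above): 3 live cells
Generation 1: 0 live cells
(generation 1 grid is the final answer)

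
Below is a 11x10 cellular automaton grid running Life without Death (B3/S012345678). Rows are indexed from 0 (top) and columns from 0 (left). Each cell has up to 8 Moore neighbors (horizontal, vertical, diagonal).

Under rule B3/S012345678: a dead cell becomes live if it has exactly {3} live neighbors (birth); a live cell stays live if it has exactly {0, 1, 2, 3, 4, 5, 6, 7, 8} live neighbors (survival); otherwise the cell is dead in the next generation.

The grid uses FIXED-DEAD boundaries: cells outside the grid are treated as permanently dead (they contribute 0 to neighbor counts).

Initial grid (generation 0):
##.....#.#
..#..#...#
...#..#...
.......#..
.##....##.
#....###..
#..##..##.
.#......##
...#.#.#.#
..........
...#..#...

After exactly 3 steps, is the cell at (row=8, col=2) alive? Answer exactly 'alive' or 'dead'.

Simulating step by step:
Generation 0 (given above): 32 live cells
Generation 1: 50 live cells
##.....###
.##..##.##
...#..#...
..#...###.
.##....##.
#.######..
##.###.###
.###..#.##
...#.#.#.#
....#.#...
...#..#...
Generation 2: 63 live cells
###...####
###..##.##
.#.#..#..#
.###..###.
.##.#..##.
#.######.#
##.###.###
####..#.##
...#.#.#.#
...##.##..
...#.##...
Generation 3: 76 live cells
###..#####
####.##.##
.#.##.#..#
##########
###.#..###
#.######.#
##.###.###
####..#.##
.#.#.#.#.#
..###.###.
...#.###..

Cell (8,2) at generation 3: 0 -> dead

Answer: dead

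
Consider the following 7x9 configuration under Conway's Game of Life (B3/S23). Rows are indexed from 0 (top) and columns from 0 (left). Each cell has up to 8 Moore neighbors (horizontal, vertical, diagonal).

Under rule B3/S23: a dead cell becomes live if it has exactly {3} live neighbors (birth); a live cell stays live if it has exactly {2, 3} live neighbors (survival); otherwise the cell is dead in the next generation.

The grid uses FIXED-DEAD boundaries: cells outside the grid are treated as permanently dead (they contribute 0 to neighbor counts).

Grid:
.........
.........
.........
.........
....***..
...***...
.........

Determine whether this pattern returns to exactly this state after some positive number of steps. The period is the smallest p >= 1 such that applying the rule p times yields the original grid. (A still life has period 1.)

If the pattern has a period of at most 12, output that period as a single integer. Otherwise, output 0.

Answer: 2

Derivation:
Simulating and comparing each generation to the original:
Gen 0 (original, given above): 6 live cells
Gen 1: 6 live cells, differs from original
Gen 2: 6 live cells, MATCHES original -> period = 2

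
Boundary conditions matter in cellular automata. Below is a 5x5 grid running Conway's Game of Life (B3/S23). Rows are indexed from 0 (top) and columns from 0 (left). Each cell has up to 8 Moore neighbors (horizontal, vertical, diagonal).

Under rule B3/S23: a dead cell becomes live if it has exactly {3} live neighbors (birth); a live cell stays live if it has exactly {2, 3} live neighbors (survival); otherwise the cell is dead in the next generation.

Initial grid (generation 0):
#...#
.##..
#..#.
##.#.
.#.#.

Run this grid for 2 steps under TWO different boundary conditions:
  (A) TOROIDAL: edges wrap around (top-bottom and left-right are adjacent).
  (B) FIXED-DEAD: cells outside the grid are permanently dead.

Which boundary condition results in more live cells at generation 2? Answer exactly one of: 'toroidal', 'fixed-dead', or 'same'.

Under TOROIDAL boundary, generation 2:
#....
.#...
#..#.
##.#.
.#.#.
Population = 9

Under FIXED-DEAD boundary, generation 2:
##...
#..#.
.....
...##
###..
Population = 9

Comparison: toroidal=9, fixed-dead=9 -> same

Answer: same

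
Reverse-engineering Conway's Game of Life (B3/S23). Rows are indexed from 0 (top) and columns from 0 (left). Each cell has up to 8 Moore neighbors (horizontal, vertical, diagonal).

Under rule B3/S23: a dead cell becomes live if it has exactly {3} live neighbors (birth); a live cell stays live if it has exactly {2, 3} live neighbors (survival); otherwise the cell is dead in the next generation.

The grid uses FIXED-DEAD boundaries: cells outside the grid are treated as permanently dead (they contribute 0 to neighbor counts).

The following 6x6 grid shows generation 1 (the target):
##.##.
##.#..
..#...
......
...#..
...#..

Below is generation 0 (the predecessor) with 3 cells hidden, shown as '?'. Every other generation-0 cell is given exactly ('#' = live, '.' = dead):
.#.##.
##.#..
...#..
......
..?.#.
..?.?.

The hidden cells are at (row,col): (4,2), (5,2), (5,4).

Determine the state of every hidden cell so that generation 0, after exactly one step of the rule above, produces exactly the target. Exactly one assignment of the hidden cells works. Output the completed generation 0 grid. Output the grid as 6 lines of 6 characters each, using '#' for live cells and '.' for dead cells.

Answer: .#.##.
##.#..
...#..
......
....#.
..#.#.

Derivation:
Hidden generation-0 cells (in order): (4,2), (5,2), (5,4).
A hidden cell only influences target cells in its own 3x3 neighborhood. Try each of the 2^3 = 8 assignments, step the completed generation 0 forward once under B3/S23, and compare with the target:
  (4,2)=. (5,2)=. (5,4)=. -> step gives (4,3)='.' but target has '#' -> reject
  (4,2)=. (5,2)=. (5,4)=# -> step gives (4,3)='.' but target has '#' -> reject
  (4,2)=. (5,2)=# (5,4)=. -> step gives (4,3)='.' but target has '#' -> reject
  (4,2)=. (5,2)=# (5,4)=# -> step reproduces the target at every cell -> ACCEPT
  (4,2)=# (5,2)=. (5,4)=. -> step gives (3,3)='#' but target has '.' -> reject
  (4,2)=# (5,2)=. (5,4)=# -> step gives (3,3)='#' but target has '.' -> reject
  (4,2)=# (5,2)=# (5,4)=. -> step gives (3,3)='#' but target has '.' -> reject
  (4,2)=# (5,2)=# (5,4)=# -> step gives (3,3)='#' but target has '.' -> reject
Unique solution: (4,2)=dead, (5,2)=live, (5,4)=live.
Check: live-neighbor counts of every cell in the completed generation 0:
324221
225341
223120
001221
011312
010312
Applying B3/S23 to generation 0 with these counts gives:
##.##.
##.#..
..#...
......
...#..
...#..
which matches the target exactly.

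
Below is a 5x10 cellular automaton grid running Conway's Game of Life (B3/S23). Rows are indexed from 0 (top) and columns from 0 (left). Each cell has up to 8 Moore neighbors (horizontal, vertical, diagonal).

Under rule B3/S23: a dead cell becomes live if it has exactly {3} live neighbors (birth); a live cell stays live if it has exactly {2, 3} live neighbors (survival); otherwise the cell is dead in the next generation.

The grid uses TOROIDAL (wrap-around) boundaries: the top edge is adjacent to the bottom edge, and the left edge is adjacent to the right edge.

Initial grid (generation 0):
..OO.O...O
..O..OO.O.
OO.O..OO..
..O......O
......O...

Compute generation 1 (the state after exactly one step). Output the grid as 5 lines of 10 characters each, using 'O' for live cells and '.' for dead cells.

Simulating step by step:
Generation 0 (given above): 16 live cells
Generation 1: 24 live cells
(generation 1 grid is the final answer)

Answer: ..OOOO.O..
O....O..OO
OO.O.OOOOO
OOO...OO..
..OO......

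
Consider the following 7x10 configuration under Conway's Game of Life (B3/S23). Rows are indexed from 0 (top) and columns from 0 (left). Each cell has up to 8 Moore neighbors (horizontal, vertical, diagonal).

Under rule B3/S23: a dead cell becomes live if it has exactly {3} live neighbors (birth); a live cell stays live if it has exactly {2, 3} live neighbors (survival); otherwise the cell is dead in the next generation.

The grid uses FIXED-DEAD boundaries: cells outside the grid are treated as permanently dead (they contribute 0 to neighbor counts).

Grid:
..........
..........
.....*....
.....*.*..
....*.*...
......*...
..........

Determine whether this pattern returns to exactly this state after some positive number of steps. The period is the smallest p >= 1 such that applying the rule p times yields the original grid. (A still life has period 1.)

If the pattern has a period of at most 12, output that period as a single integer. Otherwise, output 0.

Answer: 2

Derivation:
Simulating and comparing each generation to the original:
Gen 0 (original, given above): 6 live cells
Gen 1: 6 live cells, differs from original
Gen 2: 6 live cells, MATCHES original -> period = 2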